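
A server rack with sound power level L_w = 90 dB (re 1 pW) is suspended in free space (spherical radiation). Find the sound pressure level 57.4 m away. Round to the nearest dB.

44 dB

L_p = L_w − 10·log₁₀(4π·r²) with r = 57.4 m.
4π·r² = 4.14e+04 m², 10·log₁₀ of that is 46.170 dB.
L_p = 90 − 46.170 = 43.83 dB.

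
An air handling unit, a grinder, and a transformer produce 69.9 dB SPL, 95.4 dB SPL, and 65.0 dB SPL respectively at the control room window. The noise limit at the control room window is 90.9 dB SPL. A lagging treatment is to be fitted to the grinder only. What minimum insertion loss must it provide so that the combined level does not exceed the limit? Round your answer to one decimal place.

4.5 dB

Everything except the grinder sums to 10^(69.9/10) + 10^(65.0/10) = 1.293e+07 in linear terms, 71.12 dB SPL.
The limit corresponds to 10^(90.9/10) = 1.230e+09; subtracting the fixed part leaves 1.217e+09 for the grinder, i.e. 90.85 dB SPL.
Required insertion loss = 95.4 − 90.85 = 4.55 dB.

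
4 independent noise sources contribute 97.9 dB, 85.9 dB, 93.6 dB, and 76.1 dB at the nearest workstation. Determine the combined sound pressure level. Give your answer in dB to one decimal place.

For uncorrelated sources the intensities add, so convert each level to linear form, sum, and take 10·log₁₀ of the total.
Σ 10^(L/10) = 10^(97.9/10) + 10^(85.9/10) + 10^(93.6/10) + 10^(76.1/10) = 8.887e+09.
L_total = 10·log₁₀(8.887e+09) = 99.49 dB.

99.5 dB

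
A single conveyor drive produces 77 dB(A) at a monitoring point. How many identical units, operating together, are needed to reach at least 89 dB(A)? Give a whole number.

16

Need L₁ + 10·log₁₀ N ≥ 89, i.e. log₁₀ N ≥ 1.20.
N ≥ 10^(12.0/10) = 15.849, so N = 16.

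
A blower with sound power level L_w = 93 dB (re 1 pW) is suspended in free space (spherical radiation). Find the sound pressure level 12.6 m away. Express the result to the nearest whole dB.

L_p = L_w − 10·log₁₀(4π·r²) with r = 12.6 m.
4π·r² = 1995 m², 10·log₁₀ of that is 33.000 dB.
L_p = 93 − 33.000 = 60.00 dB.

60 dB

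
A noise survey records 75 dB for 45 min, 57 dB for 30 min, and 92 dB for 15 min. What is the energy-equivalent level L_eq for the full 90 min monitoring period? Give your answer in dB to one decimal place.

84.5 dB

L_eq = 10·log₁₀[(1/T)·Σ tᵢ·10^(Lᵢ/10)] with T = 90 min.
Σ tᵢ·10^(Lᵢ/10) = 45·10^(75/10) + 30·10^(57/10) + 15·10^(92/10) = 2.521e+10.
L_eq = 10·log₁₀(2.521e+10/90) = 84.47 dB.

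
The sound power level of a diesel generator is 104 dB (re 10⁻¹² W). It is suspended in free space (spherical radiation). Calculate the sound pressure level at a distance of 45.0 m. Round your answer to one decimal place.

L_p = L_w − 10·log₁₀(4π·r²) with r = 45.0 m.
4π·r² = 2.545e+04 m², 10·log₁₀ of that is 44.056 dB.
L_p = 104 − 44.056 = 59.94 dB.

59.9 dB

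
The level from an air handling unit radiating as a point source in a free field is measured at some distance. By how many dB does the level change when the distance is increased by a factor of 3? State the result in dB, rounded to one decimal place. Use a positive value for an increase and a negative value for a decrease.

-9.5 dB

Point-source spreading: ΔL = −20·log₁₀(r₂/r₁).
ΔL = −20·log₁₀(3) = -9.54 dB.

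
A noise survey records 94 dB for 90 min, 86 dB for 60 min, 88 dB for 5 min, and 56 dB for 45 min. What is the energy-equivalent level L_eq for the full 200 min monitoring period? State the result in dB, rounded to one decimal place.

L_eq = 10·log₁₀[(1/T)·Σ tᵢ·10^(Lᵢ/10)] with T = 200 min.
Σ tᵢ·10^(Lᵢ/10) = 90·10^(94/10) + 60·10^(86/10) + 5·10^(88/10) + 45·10^(56/10) = 2.531e+11.
L_eq = 10·log₁₀(2.531e+11/200) = 91.02 dB.

91.0 dB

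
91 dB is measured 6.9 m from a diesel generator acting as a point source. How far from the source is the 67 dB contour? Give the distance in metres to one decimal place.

109.4 m

Point-source spreading drops the level by 20·log₁₀(r₂/r₁); inverting, r₂/r₁ = 10^(ΔL/20).
r₂ = 6.9·10^((91−67)/20) = 6.9·10^(24.0/20) = 109.36 m.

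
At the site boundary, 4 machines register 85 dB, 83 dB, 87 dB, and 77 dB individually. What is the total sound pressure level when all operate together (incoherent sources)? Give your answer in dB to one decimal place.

90.3 dB

For uncorrelated sources the intensities add, so convert each level to linear form, sum, and take 10·log₁₀ of the total.
Σ 10^(L/10) = 10^(85/10) + 10^(83/10) + 10^(87/10) + 10^(77/10) = 1.067e+09.
L_total = 10·log₁₀(1.067e+09) = 90.28 dB.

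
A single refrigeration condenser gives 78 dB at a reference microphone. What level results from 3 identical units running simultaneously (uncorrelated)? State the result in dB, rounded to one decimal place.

82.8 dB

L_total = L₁ + 10·log₁₀ N for N identical incoherent sources.
L_total = 78 + 10·log₁₀(3) = 78 + 4.771 = 82.77 dB.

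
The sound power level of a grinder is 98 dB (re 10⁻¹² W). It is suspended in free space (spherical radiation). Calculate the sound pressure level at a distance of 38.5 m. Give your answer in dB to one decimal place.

The power spreads over a sphere of area 4π·r², so L_p = L_w − 10·log₁₀(4π·r²).
4π·r² = 1.863e+04 m², 10·log₁₀ of that is 42.701 dB.
L_p = 98 − 42.701 = 55.30 dB.

55.3 dB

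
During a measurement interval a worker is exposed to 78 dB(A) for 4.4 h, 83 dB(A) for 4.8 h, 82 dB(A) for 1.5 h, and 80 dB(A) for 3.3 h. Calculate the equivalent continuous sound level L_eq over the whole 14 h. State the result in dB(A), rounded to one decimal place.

81.1 dB(A)

L_eq = 10·log₁₀[(1/T)·Σ tᵢ·10^(Lᵢ/10)] with T = 14 h.
Σ tᵢ·10^(Lᵢ/10) = 4.4·10^(78/10) + 4.8·10^(83/10) + 1.5·10^(82/10) + 3.3·10^(80/10) = 1.803e+09.
L_eq = 10·log₁₀(1.803e+09/14) = 81.10 dB(A).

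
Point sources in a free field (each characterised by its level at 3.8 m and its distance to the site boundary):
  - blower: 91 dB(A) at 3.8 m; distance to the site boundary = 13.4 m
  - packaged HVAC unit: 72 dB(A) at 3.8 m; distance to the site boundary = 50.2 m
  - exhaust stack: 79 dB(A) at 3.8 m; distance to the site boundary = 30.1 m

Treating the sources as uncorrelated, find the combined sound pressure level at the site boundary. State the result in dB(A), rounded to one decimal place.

80.1 dB(A)

Apply inverse-square spreading to bring every level to the receiver, then sum 10^(L/10).
blower: 91 − 20·log₁₀(13.4/3.8) = 91 − 10.95 = 80.05 dB(A).
packaged HVAC unit: 72 − 20·log₁₀(50.2/3.8) = 72 − 22.42 = 49.58 dB(A).
exhaust stack: 79 − 20·log₁₀(30.1/3.8) = 79 − 17.98 = 61.02 dB(A).
Σ 10^(L/10) = 1.026e+08 → L_total = 10·log₁₀(1.026e+08) = 80.11 dB(A).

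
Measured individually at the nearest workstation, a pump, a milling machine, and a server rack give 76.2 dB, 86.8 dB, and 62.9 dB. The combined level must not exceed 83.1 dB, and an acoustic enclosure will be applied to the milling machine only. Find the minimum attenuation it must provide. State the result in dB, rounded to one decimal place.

Everything except the milling machine sums to 10^(76.2/10) + 10^(62.9/10) = 4.364e+07 in linear terms, 76.40 dB.
To meet 83.1 dB overall, the treated milling machine may contribute at most 10^(83.1/10) − 4.364e+07 = 1.605e+08, i.e. 82.06 dB.
So the milling machine must be reduced from 86.8 to 82.06 dB: IL = 4.74 dB.

4.7 dB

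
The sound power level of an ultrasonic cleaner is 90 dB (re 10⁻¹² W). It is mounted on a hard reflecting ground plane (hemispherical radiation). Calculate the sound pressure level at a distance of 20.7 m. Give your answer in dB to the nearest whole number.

L_p = L_w − 10·log₁₀(2π·r²) with r = 20.7 m.
2π·r² = 2692 m², 10·log₁₀ of that is 34.301 dB.
L_p = 90 − 34.301 = 55.70 dB.

56 dB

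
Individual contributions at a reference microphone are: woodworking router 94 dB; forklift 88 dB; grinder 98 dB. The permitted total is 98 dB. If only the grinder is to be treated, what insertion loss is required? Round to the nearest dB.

3 dB

Everything except the grinder sums to 10^(94/10) + 10^(88/10) = 3.143e+09 in linear terms, 94.97 dB.
The limit corresponds to 10^(98/10) = 6.310e+09; subtracting the fixed part leaves 3.167e+09 for the grinder, i.e. 95.01 dB.
Required insertion loss = 98 − 95.01 = 2.99 dB.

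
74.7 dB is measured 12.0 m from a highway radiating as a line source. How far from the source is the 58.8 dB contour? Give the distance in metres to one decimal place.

For a line source L₁ − L₂ = 10·log₁₀(r₂/r₁), so r₂ = r₁·10^((L₁−L₂)/10).
r₂ = 12.0·10^((74.7−58.8)/10) = 12.0·10^(15.9/10) = 466.85 m.

466.9 m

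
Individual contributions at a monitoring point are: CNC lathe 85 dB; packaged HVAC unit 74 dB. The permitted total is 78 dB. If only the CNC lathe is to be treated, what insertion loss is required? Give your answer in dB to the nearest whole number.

Fixed contribution from the other source: Σ 10^(L/10) = 10^(74/10) = 2.512e+07 (74.00 dB).
The limit corresponds to 10^(78/10) = 6.310e+07; subtracting the fixed part leaves 3.798e+07 for the CNC lathe, i.e. 75.80 dB.
Required insertion loss = 85 − 75.80 = 9.20 dB.

9 dB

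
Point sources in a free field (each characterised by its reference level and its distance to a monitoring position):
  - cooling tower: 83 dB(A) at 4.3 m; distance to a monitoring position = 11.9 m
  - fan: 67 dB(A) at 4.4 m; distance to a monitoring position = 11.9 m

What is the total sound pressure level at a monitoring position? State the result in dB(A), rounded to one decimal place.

Propagate each source to the receiver with L = L_ref − 20·log₁₀(r/r_ref), then add intensities.
cooling tower: 83 − 20·log₁₀(11.9/4.3) = 83 − 8.84 = 74.16 dB(A).
fan: 67 − 20·log₁₀(11.9/4.4) = 67 − 8.64 = 58.36 dB(A).
Σ 10^(L/10) = 2.674e+07 → L_total = 10·log₁₀(2.674e+07) = 74.27 dB(A).

74.3 dB(A)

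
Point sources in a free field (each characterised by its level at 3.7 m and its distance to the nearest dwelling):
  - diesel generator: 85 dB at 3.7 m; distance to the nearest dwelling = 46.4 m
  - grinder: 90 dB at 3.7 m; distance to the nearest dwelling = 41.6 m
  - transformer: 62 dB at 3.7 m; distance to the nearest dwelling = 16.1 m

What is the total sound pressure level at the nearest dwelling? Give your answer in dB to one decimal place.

Apply inverse-square spreading to bring every level to the receiver, then sum 10^(L/10).
diesel generator: 85 − 20·log₁₀(46.4/3.7) = 85 − 21.97 = 63.03 dB.
grinder: 90 − 20·log₁₀(41.6/3.7) = 90 − 21.02 = 68.98 dB.
transformer: 62 − 20·log₁₀(16.1/3.7) = 62 − 12.77 = 49.23 dB.
Σ 10^(L/10) = 1.001e+07 → L_total = 10·log₁₀(1.001e+07) = 70.00 dB.

70.0 dB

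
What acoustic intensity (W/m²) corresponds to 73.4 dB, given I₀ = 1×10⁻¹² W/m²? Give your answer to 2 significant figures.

L = 10·log₁₀(I/I₀) ⇒ I = I₀·10^(L/10) = 10⁻¹² × 10^7.34.

2.2e-05 W/m²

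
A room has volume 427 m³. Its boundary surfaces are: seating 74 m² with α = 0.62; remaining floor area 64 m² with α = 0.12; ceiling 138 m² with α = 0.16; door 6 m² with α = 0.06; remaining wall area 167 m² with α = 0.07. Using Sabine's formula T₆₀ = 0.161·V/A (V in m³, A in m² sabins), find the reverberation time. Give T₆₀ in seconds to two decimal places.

0.78 s

Summing Sᵢαᵢ: 74·0.62 + 64·0.12 + 138·0.16 + 6·0.06 + 167·0.07 = 87.69 m².
T₆₀ = 0.161·V/A = 0.161·427/87.69 = 0.784 s.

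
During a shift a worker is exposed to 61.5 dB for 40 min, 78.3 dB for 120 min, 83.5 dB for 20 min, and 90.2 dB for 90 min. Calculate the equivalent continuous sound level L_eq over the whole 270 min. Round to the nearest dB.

86 dB

L_eq = 10·log₁₀[(1/T)·Σ tᵢ·10^(Lᵢ/10)] with T = 270 min.
Σ tᵢ·10^(Lᵢ/10) = 40·10^(61.5/10) + 120·10^(78.3/10) + 20·10^(83.5/10) + 90·10^(90.2/10) = 1.069e+11.
L_eq = 10·log₁₀(1.069e+11/270) = 85.98 dB.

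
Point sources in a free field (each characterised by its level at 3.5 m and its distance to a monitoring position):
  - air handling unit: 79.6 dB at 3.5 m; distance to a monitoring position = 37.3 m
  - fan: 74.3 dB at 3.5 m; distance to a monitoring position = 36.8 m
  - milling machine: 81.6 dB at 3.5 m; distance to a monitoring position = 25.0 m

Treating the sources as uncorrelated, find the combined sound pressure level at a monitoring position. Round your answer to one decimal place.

65.9 dB

Apply inverse-square spreading to bring every level to the receiver, then sum 10^(L/10).
air handling unit: 79.6 − 20·log₁₀(37.3/3.5) = 79.6 − 20.55 = 59.05 dB.
fan: 74.3 − 20·log₁₀(36.8/3.5) = 74.3 − 20.44 = 53.86 dB.
milling machine: 81.6 − 20·log₁₀(25.0/3.5) = 81.6 − 17.08 = 64.52 dB.
Σ 10^(L/10) = 3.880e+06 → L_total = 10·log₁₀(3.880e+06) = 65.89 dB.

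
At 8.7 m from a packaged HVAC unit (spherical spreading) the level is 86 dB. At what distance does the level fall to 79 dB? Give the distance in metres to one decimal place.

For a point source L₁ − L₂ = 20·log₁₀(r₂/r₁), so r₂ = r₁·10^((L₁−L₂)/20).
r₂ = 8.7·10^((86−79)/20) = 8.7·10^(7.0/20) = 19.48 m.

19.5 m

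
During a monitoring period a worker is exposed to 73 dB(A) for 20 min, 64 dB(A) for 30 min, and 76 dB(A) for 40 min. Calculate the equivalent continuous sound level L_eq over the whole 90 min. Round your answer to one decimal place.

73.6 dB(A)

Weight each interval's intensity by its duration and average over T = 90 min:
Σ tᵢ·10^(Lᵢ/10) = 20·10^(73/10) + 30·10^(64/10) + 40·10^(76/10) = 2.067e+09.
L_eq = 10·log₁₀(2.067e+09/90) = 73.61 dB(A).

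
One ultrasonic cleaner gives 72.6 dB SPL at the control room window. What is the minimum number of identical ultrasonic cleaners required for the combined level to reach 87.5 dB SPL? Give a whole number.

The shortfall is 87.5 − 72.6 = 14.9 dB, and N units add 10·log₁₀ N, so need 10·log₁₀ N ≥ 14.9.
N ≥ 10^(14.9/10) = 30.903, so N = 31.

31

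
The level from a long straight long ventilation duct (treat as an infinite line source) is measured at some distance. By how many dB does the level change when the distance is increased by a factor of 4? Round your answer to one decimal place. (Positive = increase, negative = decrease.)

-6.0 dB

With cylindrical spreading the level changes by −10·log₁₀(r₂/r₁).
ΔL = −10·log₁₀(4) = -6.02 dB.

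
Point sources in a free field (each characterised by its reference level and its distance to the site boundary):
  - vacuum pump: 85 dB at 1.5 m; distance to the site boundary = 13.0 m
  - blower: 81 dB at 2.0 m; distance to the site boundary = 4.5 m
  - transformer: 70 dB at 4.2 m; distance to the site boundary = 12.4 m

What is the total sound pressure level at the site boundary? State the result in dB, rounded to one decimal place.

74.8 dB

First find each source's level at the receiver (point-source: −20·log₁₀(r/r_ref)), then combine on an intensity basis.
vacuum pump: 85 − 20·log₁₀(13.0/1.5) = 85 − 18.76 = 66.24 dB.
blower: 81 − 20·log₁₀(4.5/2.0) = 81 − 7.04 = 73.96 dB.
transformer: 70 − 20·log₁₀(12.4/4.2) = 70 − 9.40 = 60.60 dB.
Σ 10^(L/10) = 3.023e+07 → L_total = 10·log₁₀(3.023e+07) = 74.80 dB.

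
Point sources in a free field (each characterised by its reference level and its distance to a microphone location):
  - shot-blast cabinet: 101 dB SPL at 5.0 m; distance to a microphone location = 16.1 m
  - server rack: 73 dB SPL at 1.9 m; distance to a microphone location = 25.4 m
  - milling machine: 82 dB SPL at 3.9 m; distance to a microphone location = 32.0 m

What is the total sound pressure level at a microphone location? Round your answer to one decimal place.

Propagate each source to the receiver with L = L_ref − 20·log₁₀(r/r_ref), then add intensities.
shot-blast cabinet: 101 − 20·log₁₀(16.1/5.0) = 101 − 10.16 = 90.84 dB SPL.
server rack: 73 − 20·log₁₀(25.4/1.9) = 73 − 22.52 = 50.48 dB SPL.
milling machine: 82 − 20·log₁₀(32.0/3.9) = 82 − 18.28 = 63.72 dB SPL.
Σ 10^(L/10) = 1.217e+09 → L_total = 10·log₁₀(1.217e+09) = 90.85 dB SPL.

90.9 dB SPL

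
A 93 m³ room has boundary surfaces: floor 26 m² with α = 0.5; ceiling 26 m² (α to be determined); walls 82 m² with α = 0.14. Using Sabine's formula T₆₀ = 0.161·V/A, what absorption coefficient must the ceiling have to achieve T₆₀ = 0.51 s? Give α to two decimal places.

0.19

A = 0.161·V/T₆₀ = 0.161·93/0.51 = 29.36 m² sabins.
Absorption from the other surfaces = 26·0.5 + 82·0.14 = 24.48 m², so the ceiling must supply 4.88 m² over 26 m².
α = 4.88/26 = 0.188.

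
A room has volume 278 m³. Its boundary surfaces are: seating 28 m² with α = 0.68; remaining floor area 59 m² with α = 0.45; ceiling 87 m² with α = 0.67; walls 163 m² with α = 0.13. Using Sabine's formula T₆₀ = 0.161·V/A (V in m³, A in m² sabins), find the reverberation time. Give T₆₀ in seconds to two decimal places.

Total absorption A = 28·0.68 + 59·0.45 + 87·0.67 + 163·0.13 = 125.07 m² sabins.
T₆₀ = 0.161 × 278 / 125.07 = 0.358 s.

0.36 s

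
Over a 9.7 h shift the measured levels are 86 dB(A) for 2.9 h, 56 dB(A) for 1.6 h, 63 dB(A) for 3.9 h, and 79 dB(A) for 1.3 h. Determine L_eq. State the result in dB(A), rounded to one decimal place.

The energy average is taken in the linear domain: L_eq = 10·log₁₀[(Σ tᵢ·10^(Lᵢ/10))/T], T = 9.7 h.
Σ tᵢ·10^(Lᵢ/10) = 2.9·10^(86/10) + 1.6·10^(56/10) + 3.9·10^(63/10) + 1.3·10^(79/10) = 1.266e+09.
L_eq = 10·log₁₀(1.266e+09/9.7) = 81.16 dB(A).

81.2 dB(A)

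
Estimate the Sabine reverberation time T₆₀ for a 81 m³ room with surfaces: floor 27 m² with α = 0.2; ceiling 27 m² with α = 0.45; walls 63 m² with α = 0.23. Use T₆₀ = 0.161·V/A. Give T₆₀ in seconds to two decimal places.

Total absorption A = 27·0.2 + 27·0.45 + 63·0.23 = 32.04 m² sabins.
T₆₀ = 0.161·V/A = 0.161·81/32.04 = 0.407 s.

0.41 s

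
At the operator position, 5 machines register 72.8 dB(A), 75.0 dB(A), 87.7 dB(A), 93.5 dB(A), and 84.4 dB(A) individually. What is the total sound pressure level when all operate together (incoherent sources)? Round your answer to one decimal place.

95.0 dB(A)

Incoherent sources combine by intensity addition: L_total = 10·log₁₀(Σ 10^(L_i/10)).
Σ 10^(L/10) = 10^(72.8/10) + 10^(75.0/10) + 10^(87.7/10) + 10^(93.5/10) + 10^(84.4/10) = 3.154e+09.
L_total = 10·log₁₀(3.154e+09) = 94.99 dB(A).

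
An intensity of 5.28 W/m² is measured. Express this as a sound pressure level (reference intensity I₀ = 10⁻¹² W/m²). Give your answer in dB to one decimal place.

127.2 dB

Dividing by I₀ shifts the exponent by 12: I/I₀ = 5.28×10^12.
L = 10·(0.7226 + 12) = 127.23 dB.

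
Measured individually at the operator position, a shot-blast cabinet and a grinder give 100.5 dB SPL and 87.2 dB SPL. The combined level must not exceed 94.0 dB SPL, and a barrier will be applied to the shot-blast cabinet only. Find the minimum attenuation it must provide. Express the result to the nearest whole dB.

Everything except the shot-blast cabinet sums to 10^(87.2/10) = 5.248e+08 in linear terms, 87.20 dB SPL.
To meet 94.0 dB SPL overall, the treated shot-blast cabinet may contribute at most 10^(94.0/10) − 5.248e+08 = 1.987e+09, i.e. 92.98 dB SPL.
Required insertion loss = 100.5 − 92.98 = 7.52 dB.

8 dB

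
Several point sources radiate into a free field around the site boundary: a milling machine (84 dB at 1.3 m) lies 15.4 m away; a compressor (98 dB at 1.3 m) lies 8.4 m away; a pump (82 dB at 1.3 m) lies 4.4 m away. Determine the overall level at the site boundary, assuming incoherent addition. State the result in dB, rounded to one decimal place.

82.2 dB

Apply inverse-square spreading to bring every level to the receiver, then sum 10^(L/10).
milling machine: 84 − 20·log₁₀(15.4/1.3) = 84 − 21.47 = 62.53 dB.
compressor: 98 − 20·log₁₀(8.4/1.3) = 98 − 16.21 = 81.79 dB.
pump: 82 − 20·log₁₀(4.4/1.3) = 82 − 10.59 = 71.41 dB.
Σ 10^(L/10) = 1.667e+08 → L_total = 10·log₁₀(1.667e+08) = 82.22 dB.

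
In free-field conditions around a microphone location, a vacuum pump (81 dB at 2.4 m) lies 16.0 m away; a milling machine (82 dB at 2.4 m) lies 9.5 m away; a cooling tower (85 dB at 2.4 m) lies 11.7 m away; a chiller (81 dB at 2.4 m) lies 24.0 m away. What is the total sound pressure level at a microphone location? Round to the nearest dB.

Propagate each source to the receiver with L = L_ref − 20·log₁₀(r/r_ref), then add intensities.
vacuum pump: 81 − 20·log₁₀(16.0/2.4) = 81 − 16.48 = 64.52 dB.
milling machine: 82 − 20·log₁₀(9.5/2.4) = 82 − 11.95 = 70.05 dB.
cooling tower: 85 − 20·log₁₀(11.7/2.4) = 85 − 13.76 = 71.24 dB.
chiller: 81 − 20·log₁₀(24.0/2.4) = 81 − 20.00 = 61.00 dB.
Σ 10^(L/10) = 2.751e+07 → L_total = 10·log₁₀(2.751e+07) = 74.40 dB.

74 dB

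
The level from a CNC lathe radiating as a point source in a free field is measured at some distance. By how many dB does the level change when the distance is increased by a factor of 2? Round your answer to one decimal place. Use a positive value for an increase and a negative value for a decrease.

A point source loses 6 dB per doubling of distance; generally ΔL = −20·log₁₀(r₂/r₁).
ΔL = −20·log₁₀(2) = -6.02 dB.

-6.0 dB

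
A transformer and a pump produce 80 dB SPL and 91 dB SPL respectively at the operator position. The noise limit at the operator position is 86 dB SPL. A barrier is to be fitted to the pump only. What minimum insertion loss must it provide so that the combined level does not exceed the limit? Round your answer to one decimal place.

Everything except the pump sums to 10^(80/10) = 1.000e+08 in linear terms, 80.00 dB SPL.
To meet 86 dB SPL overall, the treated pump may contribute at most 10^(86/10) − 1.000e+08 = 2.981e+08, i.e. 84.74 dB SPL.
So the pump must be reduced from 91 to 84.74 dB SPL: IL = 6.26 dB.

6.3 dB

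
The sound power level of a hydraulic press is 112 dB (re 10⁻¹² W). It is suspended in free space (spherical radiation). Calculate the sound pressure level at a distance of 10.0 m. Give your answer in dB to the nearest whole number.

81 dB

L_p = L_w − 10·log₁₀(4π·r²) with r = 10.0 m.
4π·r² = 1257 m², 10·log₁₀ of that is 30.992 dB.
L_p = 112 − 30.992 = 81.01 dB.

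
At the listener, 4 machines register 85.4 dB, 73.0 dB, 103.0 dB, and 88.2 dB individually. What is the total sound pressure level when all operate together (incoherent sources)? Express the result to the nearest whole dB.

103 dB

For uncorrelated sources the intensities add, so convert each level to linear form, sum, and take 10·log₁₀ of the total.
Σ 10^(L/10) = 10^(85.4/10) + 10^(73.0/10) + 10^(103.0/10) + 10^(88.2/10) = 2.098e+10.
L_total = 10·log₁₀(2.098e+10) = 103.22 dB.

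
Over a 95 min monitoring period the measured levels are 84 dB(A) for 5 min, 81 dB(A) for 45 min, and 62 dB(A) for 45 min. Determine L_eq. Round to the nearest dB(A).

79 dB(A)

Weight each interval's intensity by its duration and average over T = 95 min:
Σ tᵢ·10^(Lᵢ/10) = 5·10^(84/10) + 45·10^(81/10) + 45·10^(62/10) = 6.992e+09.
L_eq = 10·log₁₀(6.992e+09/95) = 78.67 dB(A).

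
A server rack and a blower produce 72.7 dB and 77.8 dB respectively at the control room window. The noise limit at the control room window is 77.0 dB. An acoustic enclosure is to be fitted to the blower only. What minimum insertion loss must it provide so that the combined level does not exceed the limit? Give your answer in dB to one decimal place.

2.8 dB

Fixed contribution from the other source: Σ 10^(L/10) = 10^(72.7/10) = 1.862e+07 (72.70 dB).
To meet 77.0 dB overall, the treated blower may contribute at most 10^(77.0/10) − 1.862e+07 = 3.150e+07, i.e. 74.98 dB.
Required insertion loss = 77.8 − 74.98 = 2.82 dB.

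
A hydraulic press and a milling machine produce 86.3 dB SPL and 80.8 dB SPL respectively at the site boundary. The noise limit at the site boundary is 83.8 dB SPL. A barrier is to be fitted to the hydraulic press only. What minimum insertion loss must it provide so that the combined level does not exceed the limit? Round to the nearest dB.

6 dB

Everything except the hydraulic press sums to 10^(80.8/10) = 1.202e+08 in linear terms, 80.80 dB SPL.
To meet 83.8 dB SPL overall, the treated hydraulic press may contribute at most 10^(83.8/10) − 1.202e+08 = 1.197e+08, i.e. 80.78 dB SPL.
Required insertion loss = 86.3 − 80.78 = 5.52 dB.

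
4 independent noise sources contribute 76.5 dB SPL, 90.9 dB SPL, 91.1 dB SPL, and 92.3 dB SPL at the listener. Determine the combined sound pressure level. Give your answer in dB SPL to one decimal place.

96.3 dB SPL

Incoherent sources combine by intensity addition: L_total = 10·log₁₀(Σ 10^(L_i/10)).
Σ 10^(L/10) = 10^(76.5/10) + 10^(90.9/10) + 10^(91.1/10) + 10^(92.3/10) = 4.261e+09.
L_total = 10·log₁₀(4.261e+09) = 96.30 dB SPL.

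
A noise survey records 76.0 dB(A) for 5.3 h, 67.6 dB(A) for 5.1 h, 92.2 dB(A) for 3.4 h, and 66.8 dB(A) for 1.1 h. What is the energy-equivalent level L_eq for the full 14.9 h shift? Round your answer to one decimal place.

The energy average is taken in the linear domain: L_eq = 10·log₁₀[(Σ tᵢ·10^(Lᵢ/10))/T], T = 14.9 h.
Σ tᵢ·10^(Lᵢ/10) = 5.3·10^(76.0/10) + 5.1·10^(67.6/10) + 3.4·10^(92.2/10) + 1.1·10^(66.8/10) = 5.888e+09.
L_eq = 10·log₁₀(5.888e+09/14.9) = 85.97 dB(A).

86.0 dB(A)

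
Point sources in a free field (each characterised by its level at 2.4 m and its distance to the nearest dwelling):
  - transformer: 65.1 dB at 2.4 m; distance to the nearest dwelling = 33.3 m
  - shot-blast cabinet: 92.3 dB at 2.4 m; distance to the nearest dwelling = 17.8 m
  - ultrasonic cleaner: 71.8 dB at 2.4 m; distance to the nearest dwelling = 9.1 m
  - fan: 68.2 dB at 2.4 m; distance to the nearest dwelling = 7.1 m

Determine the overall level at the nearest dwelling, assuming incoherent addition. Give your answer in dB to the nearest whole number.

75 dB

First find each source's level at the receiver (point-source: −20·log₁₀(r/r_ref)), then combine on an intensity basis.
transformer: 65.1 − 20·log₁₀(33.3/2.4) = 65.1 − 22.84 = 42.26 dB.
shot-blast cabinet: 92.3 − 20·log₁₀(17.8/2.4) = 92.3 − 17.40 = 74.90 dB.
ultrasonic cleaner: 71.8 − 20·log₁₀(9.1/2.4) = 71.8 − 11.58 = 60.22 dB.
fan: 68.2 − 20·log₁₀(7.1/2.4) = 68.2 − 9.42 = 58.78 dB.
Σ 10^(L/10) = 3.270e+07 → L_total = 10·log₁₀(3.270e+07) = 75.15 dB.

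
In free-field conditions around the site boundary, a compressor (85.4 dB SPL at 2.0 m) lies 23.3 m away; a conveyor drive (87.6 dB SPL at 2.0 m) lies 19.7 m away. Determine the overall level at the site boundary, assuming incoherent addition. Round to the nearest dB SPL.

69 dB SPL

Propagate each source to the receiver with L = L_ref − 20·log₁₀(r/r_ref), then add intensities.
compressor: 85.4 − 20·log₁₀(23.3/2.0) = 85.4 − 21.33 = 64.07 dB SPL.
conveyor drive: 87.6 − 20·log₁₀(19.7/2.0) = 87.6 − 19.87 = 67.73 dB SPL.
Σ 10^(L/10) = 8.486e+06 → L_total = 10·log₁₀(8.486e+06) = 69.29 dB SPL.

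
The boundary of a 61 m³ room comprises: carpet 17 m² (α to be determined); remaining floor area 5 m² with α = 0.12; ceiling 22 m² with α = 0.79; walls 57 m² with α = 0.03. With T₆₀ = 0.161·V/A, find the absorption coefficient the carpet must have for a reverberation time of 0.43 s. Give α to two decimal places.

Required total absorption A = 0.161·61/0.43 = 22.84 m².
Absorption from the other surfaces = 5·0.12 + 22·0.79 + 57·0.03 = 19.69 m², so the carpet must supply 3.15 m² over 17 m².
α = 3.15/17 = 0.185.

0.19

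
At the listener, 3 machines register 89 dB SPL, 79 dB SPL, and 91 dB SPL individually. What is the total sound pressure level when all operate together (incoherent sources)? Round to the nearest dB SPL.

93 dB SPL

For uncorrelated sources the intensities add, so convert each level to linear form, sum, and take 10·log₁₀ of the total.
Σ 10^(L/10) = 10^(89/10) + 10^(79/10) + 10^(91/10) = 2.133e+09.
L_total = 10·log₁₀(2.133e+09) = 93.29 dB SPL.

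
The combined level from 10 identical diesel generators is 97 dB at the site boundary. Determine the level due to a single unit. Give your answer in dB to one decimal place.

Dividing the total intensity by 10 lowers the level by 10·log₁₀ 10 = 10.000 dB: L₁ = 97 − 10.000.

87.0 dB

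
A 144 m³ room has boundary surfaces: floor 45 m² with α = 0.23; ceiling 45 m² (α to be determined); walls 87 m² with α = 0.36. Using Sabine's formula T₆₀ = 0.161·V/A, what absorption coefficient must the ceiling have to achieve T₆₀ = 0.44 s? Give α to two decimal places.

From T₆₀ = 0.161·V/A, the target T₆₀ = 0.44 s needs A = 0.161·144/0.44 = 52.69 m².
Absorption from the other surfaces = 45·0.23 + 87·0.36 = 41.67 m², so the ceiling must supply 11.02 m² over 45 m².
α = 11.02/45 = 0.245.

0.24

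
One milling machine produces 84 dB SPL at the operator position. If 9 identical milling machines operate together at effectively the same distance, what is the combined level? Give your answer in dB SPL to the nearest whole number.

94 dB SPL

With 9 equal, uncorrelated contributions the intensity is 9× that of one unit, giving a rise of 10·log₁₀ 9.
L_total = 84 + 10·log₁₀(9) = 84 + 9.542 = 93.54 dB SPL.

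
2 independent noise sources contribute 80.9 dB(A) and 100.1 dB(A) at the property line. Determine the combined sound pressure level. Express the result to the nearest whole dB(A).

100 dB(A)

Incoherent sources combine by intensity addition: L_total = 10·log₁₀(Σ 10^(L_i/10)).
Σ 10^(L/10) = 10^(80.9/10) + 10^(100.1/10) = 1.036e+10.
L_total = 10·log₁₀(1.036e+10) = 100.15 dB(A).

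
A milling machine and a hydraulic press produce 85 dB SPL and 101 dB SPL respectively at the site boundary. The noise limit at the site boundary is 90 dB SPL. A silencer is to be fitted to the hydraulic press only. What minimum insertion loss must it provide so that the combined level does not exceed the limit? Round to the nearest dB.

13 dB

Everything except the hydraulic press sums to 10^(85/10) = 3.162e+08 in linear terms, 85.00 dB SPL.
To meet 90 dB SPL overall, the treated hydraulic press may contribute at most 10^(90/10) − 3.162e+08 = 6.838e+08, i.e. 88.35 dB SPL.
Required insertion loss = 101 − 88.35 = 12.65 dB.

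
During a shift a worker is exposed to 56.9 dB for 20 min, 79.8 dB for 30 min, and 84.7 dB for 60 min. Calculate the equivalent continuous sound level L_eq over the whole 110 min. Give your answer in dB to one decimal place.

The energy average is taken in the linear domain: L_eq = 10·log₁₀[(Σ tᵢ·10^(Lᵢ/10))/T], T = 110 min.
Σ tᵢ·10^(Lᵢ/10) = 20·10^(56.9/10) + 30·10^(79.8/10) + 60·10^(84.7/10) = 2.058e+10.
L_eq = 10·log₁₀(2.058e+10/110) = 82.72 dB.

82.7 dB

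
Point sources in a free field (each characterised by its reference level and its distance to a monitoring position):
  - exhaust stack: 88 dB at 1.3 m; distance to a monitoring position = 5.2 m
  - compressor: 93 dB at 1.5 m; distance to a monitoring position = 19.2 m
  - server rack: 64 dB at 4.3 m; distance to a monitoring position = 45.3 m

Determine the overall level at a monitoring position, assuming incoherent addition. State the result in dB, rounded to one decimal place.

Apply inverse-square spreading to bring every level to the receiver, then sum 10^(L/10).
exhaust stack: 88 − 20·log₁₀(5.2/1.3) = 88 − 12.04 = 75.96 dB.
compressor: 93 − 20·log₁₀(19.2/1.5) = 93 − 22.14 = 70.86 dB.
server rack: 64 − 20·log₁₀(45.3/4.3) = 64 − 20.45 = 43.55 dB.
Σ 10^(L/10) = 5.164e+07 → L_total = 10·log₁₀(5.164e+07) = 77.13 dB.

77.1 dB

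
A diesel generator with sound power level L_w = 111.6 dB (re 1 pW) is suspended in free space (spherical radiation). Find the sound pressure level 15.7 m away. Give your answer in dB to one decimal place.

L_p = L_w − 10·log₁₀(4π·r²) with r = 15.7 m.
4π·r² = 3097 m², 10·log₁₀ of that is 34.910 dB.
L_p = 111.6 − 34.910 = 76.69 dB.

76.7 dB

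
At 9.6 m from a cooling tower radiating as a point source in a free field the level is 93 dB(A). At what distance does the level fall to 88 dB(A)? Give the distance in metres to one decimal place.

Point-source spreading drops the level by 20·log₁₀(r₂/r₁); inverting, r₂/r₁ = 10^(ΔL/20).
r₂ = 9.6·10^((93−88)/20) = 9.6·10^(5.0/20) = 17.07 m.

17.1 m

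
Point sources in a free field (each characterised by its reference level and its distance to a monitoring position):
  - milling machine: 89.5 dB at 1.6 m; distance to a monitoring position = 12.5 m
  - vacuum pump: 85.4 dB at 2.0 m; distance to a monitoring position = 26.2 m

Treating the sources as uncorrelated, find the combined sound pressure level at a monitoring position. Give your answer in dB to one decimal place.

First find each source's level at the receiver (point-source: −20·log₁₀(r/r_ref)), then combine on an intensity basis.
milling machine: 89.5 − 20·log₁₀(12.5/1.6) = 89.5 − 17.86 = 71.64 dB.
vacuum pump: 85.4 − 20·log₁₀(26.2/2.0) = 85.4 − 22.35 = 63.05 dB.
Σ 10^(L/10) = 1.662e+07 → L_total = 10·log₁₀(1.662e+07) = 72.21 dB.

72.2 dB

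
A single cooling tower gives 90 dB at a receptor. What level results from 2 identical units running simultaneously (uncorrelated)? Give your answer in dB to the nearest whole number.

L_total = L₁ + 10·log₁₀ N for N identical incoherent sources.
L_total = 90 + 10·log₁₀(2) = 90 + 3.010 = 93.01 dB.

93 dB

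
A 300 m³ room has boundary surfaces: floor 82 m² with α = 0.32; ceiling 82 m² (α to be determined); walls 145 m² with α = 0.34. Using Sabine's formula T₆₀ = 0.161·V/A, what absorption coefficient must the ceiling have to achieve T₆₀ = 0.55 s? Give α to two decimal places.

Required total absorption A = 0.161·300/0.55 = 87.82 m².
Absorption from the other surfaces = 82·0.32 + 145·0.34 = 75.54 m², so the ceiling must supply 12.28 m² over 82 m².
α = 12.28/82 = 0.150.

0.15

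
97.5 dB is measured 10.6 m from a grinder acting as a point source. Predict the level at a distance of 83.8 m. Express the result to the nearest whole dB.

Spherical spreading from a point source gives a 20·log₁₀(r₂/r₁) drop.
L₂ = 97.5 − 20·log₁₀(83.8/10.6) = 97.5 − 17.959 = 79.54 dB.

80 dB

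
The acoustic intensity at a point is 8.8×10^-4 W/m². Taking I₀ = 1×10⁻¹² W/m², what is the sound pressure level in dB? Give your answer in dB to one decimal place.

89.4 dB

L = 10·log₁₀(I/I₀) = 10·log₁₀(8.8×10^-4/10⁻¹²) = 10·log₁₀(8.8×10^8).
L = 10·(0.9445 + 8) = 89.44 dB.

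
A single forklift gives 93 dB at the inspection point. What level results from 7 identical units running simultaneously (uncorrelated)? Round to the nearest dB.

101 dB

L_total = L₁ + 10·log₁₀ N for N identical incoherent sources.
L_total = 93 + 10·log₁₀(7) = 93 + 8.451 = 101.45 dB.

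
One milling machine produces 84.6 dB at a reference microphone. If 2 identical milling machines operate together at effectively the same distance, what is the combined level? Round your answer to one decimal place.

87.6 dB

With 2 equal, uncorrelated contributions the intensity is 2× that of one unit, giving a rise of 10·log₁₀ 2.
L_total = 84.6 + 10·log₁₀(2) = 84.6 + 3.010 = 87.61 dB.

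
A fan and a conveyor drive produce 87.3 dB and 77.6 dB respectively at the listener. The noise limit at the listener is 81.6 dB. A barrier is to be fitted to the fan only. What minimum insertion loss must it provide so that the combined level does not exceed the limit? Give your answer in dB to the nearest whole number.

8 dB

Fixed contribution from the other source: Σ 10^(L/10) = 10^(77.6/10) = 5.754e+07 (77.60 dB).
The limit corresponds to 10^(81.6/10) = 1.445e+08; subtracting the fixed part leaves 8.700e+07 for the fan, i.e. 79.40 dB.
Required insertion loss = 87.3 − 79.40 = 7.90 dB.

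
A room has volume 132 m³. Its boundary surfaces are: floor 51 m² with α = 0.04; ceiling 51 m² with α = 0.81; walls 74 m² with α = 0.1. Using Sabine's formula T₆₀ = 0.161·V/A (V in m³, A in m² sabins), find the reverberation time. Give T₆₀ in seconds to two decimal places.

Total absorption A = 51·0.04 + 51·0.81 + 74·0.1 = 50.75 m² sabins.
T₆₀ = 0.161·V/A = 0.161·132/50.75 = 0.419 s.

0.42 s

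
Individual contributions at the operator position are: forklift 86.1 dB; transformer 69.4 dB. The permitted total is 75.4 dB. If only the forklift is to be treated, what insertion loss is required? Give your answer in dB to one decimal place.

Everything except the forklift sums to 10^(69.4/10) = 8.710e+06 in linear terms, 69.40 dB.
The limit corresponds to 10^(75.4/10) = 3.467e+07; subtracting the fixed part leaves 2.596e+07 for the forklift, i.e. 74.14 dB.
Required insertion loss = 86.1 − 74.14 = 11.96 dB.

12.0 dB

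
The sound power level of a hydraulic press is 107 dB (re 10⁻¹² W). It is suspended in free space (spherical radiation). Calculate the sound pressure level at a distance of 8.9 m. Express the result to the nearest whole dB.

Free-field spherical radiation: L_p = L_w − 10·log₁₀(4π·r²), r = 8.9 m.
4π·r² = 995.4 m², 10·log₁₀ of that is 29.980 dB.
L_p = 107 − 29.980 = 77.02 dB.

77 dB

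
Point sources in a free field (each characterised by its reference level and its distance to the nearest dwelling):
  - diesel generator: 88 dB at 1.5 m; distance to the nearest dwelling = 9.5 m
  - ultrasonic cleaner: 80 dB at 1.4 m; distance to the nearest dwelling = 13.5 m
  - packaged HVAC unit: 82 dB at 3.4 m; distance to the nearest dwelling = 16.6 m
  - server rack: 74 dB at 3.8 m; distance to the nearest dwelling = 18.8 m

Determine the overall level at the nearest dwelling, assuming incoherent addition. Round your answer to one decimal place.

73.9 dB

Apply inverse-square spreading to bring every level to the receiver, then sum 10^(L/10).
diesel generator: 88 − 20·log₁₀(9.5/1.5) = 88 − 16.03 = 71.97 dB.
ultrasonic cleaner: 80 − 20·log₁₀(13.5/1.4) = 80 − 19.68 = 60.32 dB.
packaged HVAC unit: 82 − 20·log₁₀(16.6/3.4) = 82 − 13.77 = 68.23 dB.
server rack: 74 − 20·log₁₀(18.8/3.8) = 74 − 13.89 = 60.11 dB.
Σ 10^(L/10) = 2.448e+07 → L_total = 10·log₁₀(2.448e+07) = 73.89 dB.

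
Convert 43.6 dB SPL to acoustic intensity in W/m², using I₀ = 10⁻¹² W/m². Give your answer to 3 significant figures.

L = 10·log₁₀(I/I₀) ⇒ I = I₀·10^(L/10) = 10⁻¹² × 10^4.36.

2.29e-08 W/m²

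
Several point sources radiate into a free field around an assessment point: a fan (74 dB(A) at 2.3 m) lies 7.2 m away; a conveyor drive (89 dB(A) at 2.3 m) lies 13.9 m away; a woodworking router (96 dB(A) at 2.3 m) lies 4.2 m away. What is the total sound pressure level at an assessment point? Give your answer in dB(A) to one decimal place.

First find each source's level at the receiver (point-source: −20·log₁₀(r/r_ref)), then combine on an intensity basis.
fan: 74 − 20·log₁₀(7.2/2.3) = 74 − 9.91 = 64.09 dB(A).
conveyor drive: 89 − 20·log₁₀(13.9/2.3) = 89 − 15.63 = 73.37 dB(A).
woodworking router: 96 − 20·log₁₀(4.2/2.3) = 96 − 5.23 = 90.77 dB(A).
Σ 10^(L/10) = 1.218e+09 → L_total = 10·log₁₀(1.218e+09) = 90.86 dB(A).

90.9 dB(A)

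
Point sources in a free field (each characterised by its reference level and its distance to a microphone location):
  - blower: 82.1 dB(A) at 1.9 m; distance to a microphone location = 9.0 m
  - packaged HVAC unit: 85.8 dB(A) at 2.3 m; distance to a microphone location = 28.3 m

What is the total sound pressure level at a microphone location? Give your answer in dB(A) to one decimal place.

Apply inverse-square spreading to bring every level to the receiver, then sum 10^(L/10).
blower: 82.1 − 20·log₁₀(9.0/1.9) = 82.1 − 13.51 = 68.59 dB(A).
packaged HVAC unit: 85.8 − 20·log₁₀(28.3/2.3) = 85.8 − 21.80 = 64.00 dB(A).
Σ 10^(L/10) = 9.739e+06 → L_total = 10·log₁₀(9.739e+06) = 69.89 dB(A).

69.9 dB(A)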